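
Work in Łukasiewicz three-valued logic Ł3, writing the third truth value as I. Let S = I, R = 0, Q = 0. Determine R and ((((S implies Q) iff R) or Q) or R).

S implies Q = I implies 0 = I  [min(1, 1−½+0)]
(S implies Q) iff R = I iff 0 = I
((S implies Q) iff R) or Q = I or 0 = I
(((S implies Q) iff R) or Q) or R = I or 0 = I
R and ((((S implies Q) iff R) or Q) or R) = 0 and I = 0

0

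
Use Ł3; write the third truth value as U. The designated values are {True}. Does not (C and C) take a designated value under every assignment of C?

No

Countermodel: C=True gives False, which is not designated.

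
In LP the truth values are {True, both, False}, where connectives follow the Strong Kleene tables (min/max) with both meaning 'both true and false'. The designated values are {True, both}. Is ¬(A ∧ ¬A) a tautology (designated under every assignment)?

Yes

Every assignment of A over {True, both, False} gives a value in {True, both}.
In particular, with A=both: ¬(A ∧ ¬A) = both.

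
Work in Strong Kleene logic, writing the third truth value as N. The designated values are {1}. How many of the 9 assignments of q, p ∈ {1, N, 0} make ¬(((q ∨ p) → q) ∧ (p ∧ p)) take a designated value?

4

Designated under: (q=1, p=0); (q=N, p=0); (q=0, p=1); (q=0, p=0).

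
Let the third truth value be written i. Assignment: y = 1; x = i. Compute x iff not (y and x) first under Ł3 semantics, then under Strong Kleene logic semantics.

In Ł3: y and x = 1 and i = i
not (y and x) = not i = i
x iff not (y and x) = i iff i = 1  [1 − |½−½|]
In Strong Kleene logic: y and x = 1 and i = i
not (y and x) = not i = i
x iff not (y and x) = i iff i = i
They differ because Ł3 and Strong Kleene logic treat i differently under implication.

1; i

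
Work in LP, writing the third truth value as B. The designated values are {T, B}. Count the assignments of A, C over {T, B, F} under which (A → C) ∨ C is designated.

Of the 9 assignments, 8 give a value in {T, B}.

8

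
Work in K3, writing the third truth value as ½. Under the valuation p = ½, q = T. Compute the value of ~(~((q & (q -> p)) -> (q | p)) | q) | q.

q -> p = T -> ½ = ½  [~T | ½]
q & (q -> p) = T & ½ = ½
q | p = T | ½ = T
(q & (q -> p)) -> (q | p) = ½ -> T = T
~((q & (q -> p)) -> (q | p)) = ~T = F
~((q & (q -> p)) -> (q | p)) | q = F | T = T
~(~((q & (q -> p)) -> (q | p)) | q) = ~T = F
~(~((q & (q -> p)) -> (q | p)) | q) | q = F | T = T

T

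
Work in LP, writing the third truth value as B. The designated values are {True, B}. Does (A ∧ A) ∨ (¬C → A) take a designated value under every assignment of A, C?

Countermodel: A=False, C=False gives False, which is not designated.

No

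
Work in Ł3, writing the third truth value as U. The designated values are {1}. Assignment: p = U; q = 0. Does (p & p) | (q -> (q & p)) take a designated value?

Yes

p & p = U & U = U
q & p = 0 & U = 0
q -> (q & p) = 0 -> 0 = 1
(p & p) | (q -> (q & p)) = U | 1 = 1
1 ∈ {1}.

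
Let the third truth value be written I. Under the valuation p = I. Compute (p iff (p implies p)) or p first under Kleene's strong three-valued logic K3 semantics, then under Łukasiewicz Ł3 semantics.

In Kleene's strong three-valued logic K3: p implies p = I implies I = I  [not I or I]
p iff (p implies p) = I iff I = I
(p iff (p implies p)) or p = I or I = I
In Łukasiewicz Ł3: p implies p = I implies I = ⊤  [min(1, 1−½+½)]
p iff (p implies p) = I iff ⊤ = I
(p iff (p implies p)) or p = I or I = I

I; I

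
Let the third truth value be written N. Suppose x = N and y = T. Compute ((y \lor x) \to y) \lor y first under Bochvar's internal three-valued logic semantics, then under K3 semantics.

In Bochvar's internal three-valued logic: y \lor x = T \lor N = N
(y \lor x) \to y = N \to T = N  [any arg is the third value ⇒ result is the third value]
((y \lor x) \to y) \lor y = N \lor T = N
In K3: y \lor x = T \lor N = T
(y \lor x) \to y = T \to T = T
((y \lor x) \to y) \lor y = T \lor T = T
They differ because Bochvar's internal three-valued logic and K3 treat N differently under the binary connectives.

N; T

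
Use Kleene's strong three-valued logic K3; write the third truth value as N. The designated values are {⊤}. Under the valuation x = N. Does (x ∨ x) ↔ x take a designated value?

No

x ∨ x = N ∨ N = N
(x ∨ x) ↔ x = N ↔ N = N
N ∉ {⊤}.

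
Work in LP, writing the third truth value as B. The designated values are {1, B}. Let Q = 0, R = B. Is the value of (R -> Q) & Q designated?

R -> Q = B -> 0 = B  [~B | 0]
(R -> Q) & Q = B & 0 = 0
0 ∉ {1, B}.

No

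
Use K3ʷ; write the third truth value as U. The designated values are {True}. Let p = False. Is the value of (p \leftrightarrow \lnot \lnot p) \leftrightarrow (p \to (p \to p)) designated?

\lnot p = \lnot False = True
\lnot \lnot p = \lnot True = False
p \leftrightarrow \lnot \lnot p = False \leftrightarrow False = True
p \to p = False \to False = True
p \to (p \to p) = False \to True = True
(p \leftrightarrow \lnot \lnot p) \leftrightarrow (p \to (p \to p)) = True \leftrightarrow True = True
True ∈ {True}.

Yes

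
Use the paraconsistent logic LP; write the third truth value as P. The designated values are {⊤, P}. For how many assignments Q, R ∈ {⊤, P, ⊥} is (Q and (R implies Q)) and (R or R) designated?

Designated under: (Q=⊤, R=⊤); (Q=⊤, R=P); (Q=P, R=⊤); (Q=P, R=P).

4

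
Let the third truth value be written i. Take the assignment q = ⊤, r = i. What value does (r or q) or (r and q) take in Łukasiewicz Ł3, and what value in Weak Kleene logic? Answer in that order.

In Łukasiewicz Ł3: r or q = i or ⊤ = ⊤
r and q = i and ⊤ = i
(r or q) or (r and q) = ⊤ or i = ⊤
In Weak Kleene logic: r or q = i or ⊤ = i
r and q = i and ⊤ = i
(r or q) or (r and q) = i or i = i
They differ because Łukasiewicz Ł3 and Weak Kleene logic treat i differently under the binary connectives.

⊤; i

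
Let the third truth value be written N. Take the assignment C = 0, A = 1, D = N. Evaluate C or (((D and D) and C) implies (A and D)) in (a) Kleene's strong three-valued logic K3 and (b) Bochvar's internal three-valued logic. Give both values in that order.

1; N

In Kleene's strong three-valued logic K3: D and D = N and N = N
(D and D) and C = N and 0 = 0
A and D = 1 and N = N
((D and D) and C) implies (A and D) = 0 implies N = 1  [not 0 or N]
C or (((D and D) and C) implies (A and D)) = 0 or 1 = 1
In Bochvar's internal three-valued logic: D and D = N and N = N
(D and D) and C = N and 0 = N
A and D = 1 and N = N
((D and D) and C) implies (A and D) = N implies N = N
C or (((D and D) and C) implies (A and D)) = 0 or N = N
They differ because Kleene's strong three-valued logic K3 and Bochvar's internal three-valued logic treat N differently under the binary connectives.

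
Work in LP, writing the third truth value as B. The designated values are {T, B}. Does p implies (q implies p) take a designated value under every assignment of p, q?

Every assignment of p, q over {T, B, F} gives a value in {T, B}.
In particular, with p=B, q=B: p implies (q implies p) = B.

Yes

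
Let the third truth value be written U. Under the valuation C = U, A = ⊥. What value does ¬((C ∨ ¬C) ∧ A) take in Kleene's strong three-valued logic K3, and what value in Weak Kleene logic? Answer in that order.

⊤; U

In Kleene's strong three-valued logic K3: ¬C = ¬U = U
C ∨ ¬C = U ∨ U = U
(C ∨ ¬C) ∧ A = U ∧ ⊥ = ⊥
¬((C ∨ ¬C) ∧ A) = ¬⊥ = ⊤
In Weak Kleene logic: ¬C = ¬U = U
C ∨ ¬C = U ∨ U = U
(C ∨ ¬C) ∧ A = U ∧ ⊥ = U
¬((C ∨ ¬C) ∧ A) = ¬U = U
They differ because Kleene's strong three-valued logic K3 and Weak Kleene logic treat U differently under the binary connectives.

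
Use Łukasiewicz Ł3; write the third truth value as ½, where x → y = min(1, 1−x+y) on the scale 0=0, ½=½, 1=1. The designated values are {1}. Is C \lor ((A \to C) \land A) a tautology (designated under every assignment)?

No

Countermodel: C=½, A=1 gives ½, which is not designated.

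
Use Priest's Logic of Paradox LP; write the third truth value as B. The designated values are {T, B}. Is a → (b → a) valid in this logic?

Yes

Every assignment of a, b over {T, B, F} gives a value in {T, B}.
In particular, with a=B, b=B: a → (b → a) = B.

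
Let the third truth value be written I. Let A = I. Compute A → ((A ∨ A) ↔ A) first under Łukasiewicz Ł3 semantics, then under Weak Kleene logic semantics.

true; I

In Łukasiewicz Ł3: A ∨ A = I ∨ I = I
(A ∨ A) ↔ A = I ↔ I = true  [1 − |½−½|]
A → ((A ∨ A) ↔ A) = I → true = true
In Weak Kleene logic: A ∨ A = I ∨ I = I
(A ∨ A) ↔ A = I ↔ I = I
A → ((A ∨ A) ↔ A) = I → I = I  [any arg is the third value ⇒ result is the third value]
They differ because Łukasiewicz Ł3 and Weak Kleene logic treat I differently under the binary connectives.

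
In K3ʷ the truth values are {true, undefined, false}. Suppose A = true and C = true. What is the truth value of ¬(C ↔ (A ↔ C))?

false

A ↔ C = true ↔ true = true
C ↔ (A ↔ C) = true ↔ true = true
¬(C ↔ (A ↔ C)) = ¬true = false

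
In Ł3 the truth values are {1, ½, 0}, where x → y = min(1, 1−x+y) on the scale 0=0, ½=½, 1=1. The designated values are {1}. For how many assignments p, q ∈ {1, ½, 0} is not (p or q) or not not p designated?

4

Designated under: (p=1, q=1); (p=1, q=½); (p=1, q=0); (p=0, q=0).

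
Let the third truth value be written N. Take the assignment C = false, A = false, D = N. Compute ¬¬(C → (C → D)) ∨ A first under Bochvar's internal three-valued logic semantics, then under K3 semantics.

In Bochvar's internal three-valued logic: C → D = false → N = N  [any arg is the third value ⇒ result is the third value]
C → (C → D) = false → N = N
¬(C → (C → D)) = ¬N = N
¬¬(C → (C → D)) = ¬N = N
¬¬(C → (C → D)) ∨ A = N ∨ false = N
In K3: C → D = false → N = true  [¬false ∨ N]
C → (C → D) = false → true = true
¬(C → (C → D)) = ¬true = false
¬¬(C → (C → D)) = ¬false = true
¬¬(C → (C → D)) ∨ A = true ∨ false = true
They differ because Bochvar's internal three-valued logic and K3 treat N differently under the binary connectives.

N; true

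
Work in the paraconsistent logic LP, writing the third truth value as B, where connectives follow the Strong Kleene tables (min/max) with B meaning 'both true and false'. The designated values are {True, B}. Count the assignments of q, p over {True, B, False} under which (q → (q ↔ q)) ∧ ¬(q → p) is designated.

Designated under: (q=True, p=B); (q=True, p=False); (q=B, p=B); (q=B, p=False).

4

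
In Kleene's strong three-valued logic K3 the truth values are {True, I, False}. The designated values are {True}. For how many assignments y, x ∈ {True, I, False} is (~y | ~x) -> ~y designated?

Designated under: (y=True, x=True); (y=False, x=True); (y=False, x=I); (y=False, x=False).

4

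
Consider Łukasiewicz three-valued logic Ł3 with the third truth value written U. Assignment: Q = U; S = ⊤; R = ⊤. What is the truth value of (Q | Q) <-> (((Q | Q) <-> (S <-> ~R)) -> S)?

Q | Q = U | U = U
Q | Q = U | U = U
~R = ~⊤ = ⊥
S <-> ~R = ⊤ <-> ⊥ = ⊥
(Q | Q) <-> (S <-> ~R) = U <-> ⊥ = U
((Q | Q) <-> (S <-> ~R)) -> S = U -> ⊤ = ⊤
(Q | Q) <-> (((Q | Q) <-> (S <-> ~R)) -> S) = U <-> ⊤ = U

U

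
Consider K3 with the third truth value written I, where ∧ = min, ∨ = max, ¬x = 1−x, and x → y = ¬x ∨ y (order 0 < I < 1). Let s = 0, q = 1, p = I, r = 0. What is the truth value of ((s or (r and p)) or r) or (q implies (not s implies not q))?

r and p = 0 and I = 0
s or (r and p) = 0 or 0 = 0
(s or (r and p)) or r = 0 or 0 = 0
not s = not 0 = 1
not q = not 1 = 0
not s implies not q = 1 implies 0 = 0
q implies (not s implies not q) = 1 implies 0 = 0
((s or (r and p)) or r) or (q implies (not s implies not q)) = 0 or 0 = 0

0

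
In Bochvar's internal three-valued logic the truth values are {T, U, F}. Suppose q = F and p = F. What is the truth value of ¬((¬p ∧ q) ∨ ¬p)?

¬p = ¬F = T
¬p ∧ q = T ∧ F = F
¬p = ¬F = T
(¬p ∧ q) ∨ ¬p = F ∨ T = T
¬((¬p ∧ q) ∨ ¬p) = ¬T = F

F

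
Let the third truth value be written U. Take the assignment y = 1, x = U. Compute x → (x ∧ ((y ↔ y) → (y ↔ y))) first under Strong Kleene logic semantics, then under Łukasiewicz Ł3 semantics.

U; 1

In Strong Kleene logic: y ↔ y = 1 ↔ 1 = 1
y ↔ y = 1 ↔ 1 = 1
(y ↔ y) → (y ↔ y) = 1 → 1 = 1
x ∧ ((y ↔ y) → (y ↔ y)) = U ∧ 1 = U
x → (x ∧ ((y ↔ y) → (y ↔ y))) = U → U = U  [¬U ∨ U]
In Łukasiewicz Ł3: y ↔ y = 1 ↔ 1 = 1
y ↔ y = 1 ↔ 1 = 1
(y ↔ y) → (y ↔ y) = 1 → 1 = 1
x ∧ ((y ↔ y) → (y ↔ y)) = U ∧ 1 = U
x → (x ∧ ((y ↔ y) → (y ↔ y))) = U → U = 1
They differ because Strong Kleene logic and Łukasiewicz Ł3 treat U differently under implication.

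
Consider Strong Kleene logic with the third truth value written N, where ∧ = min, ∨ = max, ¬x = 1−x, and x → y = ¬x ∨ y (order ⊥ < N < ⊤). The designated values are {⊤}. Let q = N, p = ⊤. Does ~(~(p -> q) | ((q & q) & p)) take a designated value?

p -> q = ⊤ -> N = N  [~⊤ | N]
~(p -> q) = ~N = N
q & q = N & N = N
(q & q) & p = N & ⊤ = N
~(p -> q) | ((q & q) & p) = N | N = N
~(~(p -> q) | ((q & q) & p)) = ~N = N
N ∉ {⊤}.

No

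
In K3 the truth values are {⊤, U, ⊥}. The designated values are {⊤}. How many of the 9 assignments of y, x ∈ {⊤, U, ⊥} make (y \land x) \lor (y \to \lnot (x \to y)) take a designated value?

Designated under: (y=⊤, x=⊤); (y=⊥, x=⊤); (y=⊥, x=U); (y=⊥, x=⊥).

4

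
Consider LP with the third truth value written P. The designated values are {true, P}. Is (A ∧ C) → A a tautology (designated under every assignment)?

Every assignment of A, C over {true, P, false} gives a value in {true, P}.
In particular, with A=P, C=P: (A ∧ C) → A = P.

Yes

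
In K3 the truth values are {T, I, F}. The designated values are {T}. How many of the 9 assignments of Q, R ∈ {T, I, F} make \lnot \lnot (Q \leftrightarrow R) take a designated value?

2

Designated under: (Q=T, R=T); (Q=F, R=F).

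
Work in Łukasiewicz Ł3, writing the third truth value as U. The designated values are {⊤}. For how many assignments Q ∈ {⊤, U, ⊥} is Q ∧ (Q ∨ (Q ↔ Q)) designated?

Q=⊤: ⊤ ✓
Q=U: U ·
Q=⊥: ⊥ ·

1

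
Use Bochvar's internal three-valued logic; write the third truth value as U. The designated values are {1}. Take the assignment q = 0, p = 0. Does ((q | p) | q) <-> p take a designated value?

q | p = 0 | 0 = 0
(q | p) | q = 0 | 0 = 0
((q | p) | q) <-> p = 0 <-> 0 = 1
1 ∈ {1}.

Yes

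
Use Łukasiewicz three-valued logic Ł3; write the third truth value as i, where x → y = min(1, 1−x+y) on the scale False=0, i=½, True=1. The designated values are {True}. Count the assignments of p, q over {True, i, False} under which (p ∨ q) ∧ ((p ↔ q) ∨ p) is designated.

Designated under: (p=True, q=True); (p=True, q=i); (p=True, q=False).

3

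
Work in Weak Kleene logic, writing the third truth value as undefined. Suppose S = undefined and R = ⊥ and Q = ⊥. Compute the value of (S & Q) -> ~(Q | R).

undefined

S & Q = undefined & ⊥ = undefined
Q | R = ⊥ | ⊥ = ⊥
~(Q | R) = ~⊥ = ⊤
(S & Q) -> ~(Q | R) = undefined -> ⊤ = undefined  [any arg is the third value ⇒ result is the third value]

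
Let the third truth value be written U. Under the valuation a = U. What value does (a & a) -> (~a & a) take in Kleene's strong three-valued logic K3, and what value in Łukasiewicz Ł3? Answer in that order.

In Kleene's strong three-valued logic K3: a & a = U & U = U
~a = ~U = U
~a & a = U & U = U
(a & a) -> (~a & a) = U -> U = U
In Łukasiewicz Ł3: a & a = U & U = U
~a = ~U = U
~a & a = U & U = U
(a & a) -> (~a & a) = U -> U = ⊤  [min(1, 1−½+½)]
They differ because Kleene's strong three-valued logic K3 and Łukasiewicz Ł3 treat U differently under implication.

U; ⊤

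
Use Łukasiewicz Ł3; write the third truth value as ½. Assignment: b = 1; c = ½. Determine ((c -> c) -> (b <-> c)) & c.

c -> c = ½ -> ½ = 1  [min(1, 1−½+½)]
b <-> c = 1 <-> ½ = ½
(c -> c) -> (b <-> c) = 1 -> ½ = ½
((c -> c) -> (b <-> c)) & c = ½ & ½ = ½

½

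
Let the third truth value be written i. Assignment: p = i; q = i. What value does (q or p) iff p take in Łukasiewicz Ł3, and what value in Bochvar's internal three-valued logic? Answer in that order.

In Łukasiewicz Ł3: q or p = i or i = i
(q or p) iff p = i iff i = ⊤  [1 − |½−½|]
In Bochvar's internal three-valued logic: q or p = i or i = i
(q or p) iff p = i iff i = i
They differ because Łukasiewicz Ł3 and Bochvar's internal three-valued logic treat i differently under the binary connectives.

⊤; i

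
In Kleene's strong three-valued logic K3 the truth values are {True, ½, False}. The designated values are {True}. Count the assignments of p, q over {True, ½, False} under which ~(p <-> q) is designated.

Designated under: (p=True, q=False); (p=False, q=True).

2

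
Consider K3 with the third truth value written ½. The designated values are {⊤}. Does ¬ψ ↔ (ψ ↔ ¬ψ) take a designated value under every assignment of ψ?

No

Countermodel: ψ=½ gives ½, which is not designated.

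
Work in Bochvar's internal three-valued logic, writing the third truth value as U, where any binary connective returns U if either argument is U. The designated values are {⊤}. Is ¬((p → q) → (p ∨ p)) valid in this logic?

Countermodel: p=⊤, q=⊤ gives ⊥, which is not designated.

No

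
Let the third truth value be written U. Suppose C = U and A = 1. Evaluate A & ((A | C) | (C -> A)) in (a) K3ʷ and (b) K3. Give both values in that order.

In K3ʷ: A | C = 1 | U = U
C -> A = U -> 1 = U
(A | C) | (C -> A) = U | U = U
A & ((A | C) | (C -> A)) = 1 & U = U
In K3: A | C = 1 | U = 1
C -> A = U -> 1 = 1  [~U | 1]
(A | C) | (C -> A) = 1 | 1 = 1
A & ((A | C) | (C -> A)) = 1 & 1 = 1
They differ because K3ʷ and K3 treat U differently under the binary connectives.

U; 1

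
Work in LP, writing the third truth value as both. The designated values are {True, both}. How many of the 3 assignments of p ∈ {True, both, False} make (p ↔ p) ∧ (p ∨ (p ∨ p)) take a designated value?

2

p=True: True ✓
p=both: both ✓
p=False: False ·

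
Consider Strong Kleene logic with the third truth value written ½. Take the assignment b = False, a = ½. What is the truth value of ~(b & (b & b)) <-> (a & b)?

False

b & b = False & False = False
b & (b & b) = False & False = False
~(b & (b & b)) = ~False = True
a & b = ½ & False = False
~(b & (b & b)) <-> (a & b) = True <-> False = False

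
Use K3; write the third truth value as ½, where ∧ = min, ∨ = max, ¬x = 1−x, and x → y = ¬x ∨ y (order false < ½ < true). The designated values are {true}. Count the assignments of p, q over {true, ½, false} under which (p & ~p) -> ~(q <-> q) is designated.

Of the 9 assignments, 6 give a value in {true}.

6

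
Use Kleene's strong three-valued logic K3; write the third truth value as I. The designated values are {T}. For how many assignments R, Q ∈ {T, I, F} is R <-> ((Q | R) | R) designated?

4

Designated under: (R=T, Q=T); (R=T, Q=I); (R=T, Q=F); (R=F, Q=F).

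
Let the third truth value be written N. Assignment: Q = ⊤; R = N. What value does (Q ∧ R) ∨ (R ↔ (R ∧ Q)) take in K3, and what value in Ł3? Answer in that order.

N; ⊤

In K3: Q ∧ R = ⊤ ∧ N = N
R ∧ Q = N ∧ ⊤ = N
R ↔ (R ∧ Q) = N ↔ N = N
(Q ∧ R) ∨ (R ↔ (R ∧ Q)) = N ∨ N = N
In Ł3: Q ∧ R = ⊤ ∧ N = N
R ∧ Q = N ∧ ⊤ = N
R ↔ (R ∧ Q) = N ↔ N = ⊤
(Q ∧ R) ∨ (R ↔ (R ∧ Q)) = N ∨ ⊤ = ⊤
They differ because K3 and Ł3 treat N differently under implication.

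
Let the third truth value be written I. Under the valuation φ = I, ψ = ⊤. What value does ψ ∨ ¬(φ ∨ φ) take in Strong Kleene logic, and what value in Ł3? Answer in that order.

⊤; ⊤

In Strong Kleene logic: φ ∨ φ = I ∨ I = I
¬(φ ∨ φ) = ¬I = I
ψ ∨ ¬(φ ∨ φ) = ⊤ ∨ I = ⊤
In Ł3: φ ∨ φ = I ∨ I = I
¬(φ ∨ φ) = ¬I = I
ψ ∨ ¬(φ ∨ φ) = ⊤ ∨ I = ⊤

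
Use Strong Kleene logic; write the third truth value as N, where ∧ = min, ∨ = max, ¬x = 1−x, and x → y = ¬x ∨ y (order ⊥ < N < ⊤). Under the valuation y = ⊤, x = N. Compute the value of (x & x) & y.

x & x = N & N = N
(x & x) & y = N & ⊤ = N

N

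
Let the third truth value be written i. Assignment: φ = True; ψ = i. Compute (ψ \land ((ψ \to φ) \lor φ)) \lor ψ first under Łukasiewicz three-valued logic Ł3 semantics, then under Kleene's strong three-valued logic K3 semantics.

In Łukasiewicz three-valued logic Ł3: ψ \to φ = i \to True = True  [min(1, 1−½+1)]
(ψ \to φ) \lor φ = True \lor True = True
ψ \land ((ψ \to φ) \lor φ) = i \land True = i
(ψ \land ((ψ \to φ) \lor φ)) \lor ψ = i \lor i = i
In Kleene's strong three-valued logic K3: ψ \to φ = i \to True = True  [\lnot i \lor True]
(ψ \to φ) \lor φ = True \lor True = True
ψ \land ((ψ \to φ) \lor φ) = i \land True = i
(ψ \land ((ψ \to φ) \lor φ)) \lor ψ = i \lor i = i

i; i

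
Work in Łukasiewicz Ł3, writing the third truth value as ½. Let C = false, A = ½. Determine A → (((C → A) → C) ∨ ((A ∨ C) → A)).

true

C → A = false → ½ = true  [min(1, 1−0+½)]
(C → A) → C = true → false = false
A ∨ C = ½ ∨ false = ½
(A ∨ C) → A = ½ → ½ = true
((C → A) → C) ∨ ((A ∨ C) → A) = false ∨ true = true
A → (((C → A) → C) ∨ ((A ∨ C) → A)) = ½ → true = true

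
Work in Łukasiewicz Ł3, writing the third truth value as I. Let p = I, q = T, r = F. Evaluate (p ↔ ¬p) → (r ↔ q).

¬p = ¬I = I
p ↔ ¬p = I ↔ I = T  [1 − |½−½|]
r ↔ q = F ↔ T = F
(p ↔ ¬p) → (r ↔ q) = T → F = F

F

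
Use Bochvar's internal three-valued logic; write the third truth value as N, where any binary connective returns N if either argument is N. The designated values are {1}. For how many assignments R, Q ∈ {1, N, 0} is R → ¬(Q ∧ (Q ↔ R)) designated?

3

Designated under: (R=1, Q=0); (R=0, Q=1); (R=0, Q=0).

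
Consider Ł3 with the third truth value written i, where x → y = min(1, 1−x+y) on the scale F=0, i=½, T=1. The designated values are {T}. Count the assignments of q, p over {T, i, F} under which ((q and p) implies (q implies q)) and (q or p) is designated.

Of the 9 assignments, 5 give a value in {T}.

5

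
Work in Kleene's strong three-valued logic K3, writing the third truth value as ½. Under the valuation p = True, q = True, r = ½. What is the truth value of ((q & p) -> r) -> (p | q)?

True

q & p = True & True = True
(q & p) -> r = True -> ½ = ½  [~True | ½]
p | q = True | True = True
((q & p) -> r) -> (p | q) = ½ -> True = True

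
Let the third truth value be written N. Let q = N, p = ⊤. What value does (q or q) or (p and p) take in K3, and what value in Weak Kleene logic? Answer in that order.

In K3: q or q = N or N = N
p and p = ⊤ and ⊤ = ⊤
(q or q) or (p and p) = N or ⊤ = ⊤
In Weak Kleene logic: q or q = N or N = N
p and p = ⊤ and ⊤ = ⊤
(q or q) or (p and p) = N or ⊤ = N
They differ because K3 and Weak Kleene logic treat N differently under the binary connectives.

⊤; N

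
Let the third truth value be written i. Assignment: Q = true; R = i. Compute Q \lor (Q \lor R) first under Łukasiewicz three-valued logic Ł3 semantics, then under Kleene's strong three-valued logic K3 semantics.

In Łukasiewicz three-valued logic Ł3: Q \lor R = true \lor i = true
Q \lor (Q \lor R) = true \lor true = true
In Kleene's strong three-valued logic K3: Q \lor R = true \lor i = true
Q \lor (Q \lor R) = true \lor true = true

true; true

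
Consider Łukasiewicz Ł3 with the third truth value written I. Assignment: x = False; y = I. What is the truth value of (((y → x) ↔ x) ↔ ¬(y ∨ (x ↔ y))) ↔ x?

False

y → x = I → False = I  [min(1, 1−½+0)]
(y → x) ↔ x = I ↔ False = I
x ↔ y = False ↔ I = I
y ∨ (x ↔ y) = I ∨ I = I
¬(y ∨ (x ↔ y)) = ¬I = I
((y → x) ↔ x) ↔ ¬(y ∨ (x ↔ y)) = I ↔ I = True
(((y → x) ↔ x) ↔ ¬(y ∨ (x ↔ y))) ↔ x = True ↔ False = False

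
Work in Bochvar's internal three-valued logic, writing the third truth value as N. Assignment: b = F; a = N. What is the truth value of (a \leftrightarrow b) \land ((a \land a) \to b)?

N

a \leftrightarrow b = N \leftrightarrow F = N
a \land a = N \land N = N
(a \land a) \to b = N \to F = N  [any arg is the third value ⇒ result is the third value]
(a \leftrightarrow b) \land ((a \land a) \to b) = N \land N = N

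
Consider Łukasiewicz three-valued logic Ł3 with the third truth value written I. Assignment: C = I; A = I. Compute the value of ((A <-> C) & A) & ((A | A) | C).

A <-> C = I <-> I = T  [1 − |½−½|]
(A <-> C) & A = T & I = I
A | A = I | I = I
(A | A) | C = I | I = I
((A <-> C) & A) & ((A | A) | C) = I & I = I

I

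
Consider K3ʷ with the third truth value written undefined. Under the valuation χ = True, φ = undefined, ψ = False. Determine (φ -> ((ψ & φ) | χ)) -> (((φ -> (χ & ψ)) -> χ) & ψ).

undefined

ψ & φ = False & undefined = undefined
(ψ & φ) | χ = undefined | True = undefined
φ -> ((ψ & φ) | χ) = undefined -> undefined = undefined  [any arg is the third value ⇒ result is the third value]
χ & ψ = True & False = False
φ -> (χ & ψ) = undefined -> False = undefined
(φ -> (χ & ψ)) -> χ = undefined -> True = undefined
((φ -> (χ & ψ)) -> χ) & ψ = undefined & False = undefined
(φ -> ((ψ & φ) | χ)) -> (((φ -> (χ & ψ)) -> χ) & ψ) = undefined -> undefined = undefined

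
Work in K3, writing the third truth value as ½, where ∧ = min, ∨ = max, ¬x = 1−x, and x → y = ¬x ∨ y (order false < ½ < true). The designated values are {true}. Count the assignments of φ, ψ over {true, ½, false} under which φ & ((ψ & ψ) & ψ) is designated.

Designated under: (φ=true, ψ=true).

1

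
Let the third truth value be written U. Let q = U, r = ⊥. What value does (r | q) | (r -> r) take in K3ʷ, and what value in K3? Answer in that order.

In K3ʷ: r | q = ⊥ | U = U
r -> r = ⊥ -> ⊥ = ⊤
(r | q) | (r -> r) = U | ⊤ = U
In K3: r | q = ⊥ | U = U
r -> r = ⊥ -> ⊥ = ⊤
(r | q) | (r -> r) = U | ⊤ = ⊤
They differ because K3ʷ and K3 treat U differently under the binary connectives.

U; ⊤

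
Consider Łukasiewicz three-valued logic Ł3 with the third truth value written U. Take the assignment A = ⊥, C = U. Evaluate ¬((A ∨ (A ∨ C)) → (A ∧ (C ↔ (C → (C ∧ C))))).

A ∨ C = ⊥ ∨ U = U
A ∨ (A ∨ C) = ⊥ ∨ U = U
C ∧ C = U ∧ U = U
C → (C ∧ C) = U → U = ⊤  [min(1, 1−½+½)]
C ↔ (C → (C ∧ C)) = U ↔ ⊤ = U
A ∧ (C ↔ (C → (C ∧ C))) = ⊥ ∧ U = ⊥
(A ∨ (A ∨ C)) → (A ∧ (C ↔ (C → (C ∧ C)))) = U → ⊥ = U
¬((A ∨ (A ∨ C)) → (A ∧ (C ↔ (C → (C ∧ C))))) = ¬U = U

U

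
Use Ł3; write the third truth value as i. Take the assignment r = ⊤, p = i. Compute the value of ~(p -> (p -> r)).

⊥

p -> r = i -> ⊤ = ⊤  [min(1, 1−½+1)]
p -> (p -> r) = i -> ⊤ = ⊤
~(p -> (p -> r)) = ~⊤ = ⊥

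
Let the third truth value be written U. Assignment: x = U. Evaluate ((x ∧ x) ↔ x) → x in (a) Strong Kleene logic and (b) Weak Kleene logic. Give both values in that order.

U; U

In Strong Kleene logic: x ∧ x = U ∧ U = U
(x ∧ x) ↔ x = U ↔ U = U
((x ∧ x) ↔ x) → x = U → U = U
In Weak Kleene logic: x ∧ x = U ∧ U = U
(x ∧ x) ↔ x = U ↔ U = U
((x ∧ x) ↔ x) → x = U → U = U  [any arg is the third value ⇒ result is the third value]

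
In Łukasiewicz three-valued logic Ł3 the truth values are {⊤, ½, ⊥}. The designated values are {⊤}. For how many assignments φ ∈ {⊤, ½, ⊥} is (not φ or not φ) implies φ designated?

φ=⊤: ⊤ ✓
φ=½: ⊤ ✓
φ=⊥: ⊥ ·

2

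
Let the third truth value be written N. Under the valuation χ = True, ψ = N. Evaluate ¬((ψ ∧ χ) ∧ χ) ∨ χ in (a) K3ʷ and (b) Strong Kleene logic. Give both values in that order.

In K3ʷ: ψ ∧ χ = N ∧ True = N
(ψ ∧ χ) ∧ χ = N ∧ True = N
¬((ψ ∧ χ) ∧ χ) = ¬N = N
¬((ψ ∧ χ) ∧ χ) ∨ χ = N ∨ True = N
In Strong Kleene logic: ψ ∧ χ = N ∧ True = N
(ψ ∧ χ) ∧ χ = N ∧ True = N
¬((ψ ∧ χ) ∧ χ) = ¬N = N
¬((ψ ∧ χ) ∧ χ) ∨ χ = N ∨ True = True
They differ because K3ʷ and Strong Kleene logic treat N differently under the binary connectives.

N; True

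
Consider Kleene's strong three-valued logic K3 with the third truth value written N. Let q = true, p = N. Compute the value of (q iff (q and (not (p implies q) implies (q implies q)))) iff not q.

p implies q = N implies true = true  [not N or true]
not (p implies q) = not true = false
q implies q = true implies true = true
not (p implies q) implies (q implies q) = false implies true = true
q and (not (p implies q) implies (q implies q)) = true and true = true
q iff (q and (not (p implies q) implies (q implies q))) = true iff true = true
not q = not true = false
(q iff (q and (not (p implies q) implies (q implies q)))) iff not q = true iff false = false

false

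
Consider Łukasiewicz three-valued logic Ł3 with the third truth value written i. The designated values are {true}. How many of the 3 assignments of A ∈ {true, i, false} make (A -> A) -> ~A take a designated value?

1

A=true: false ·
A=i: i ·
A=false: true ✓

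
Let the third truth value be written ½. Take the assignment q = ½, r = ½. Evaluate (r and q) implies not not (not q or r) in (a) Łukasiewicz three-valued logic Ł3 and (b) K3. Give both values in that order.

⊤; ½

In Łukasiewicz three-valued logic Ł3: r and q = ½ and ½ = ½
not q = not ½ = ½
not q or r = ½ or ½ = ½
not (not q or r) = not ½ = ½
not not (not q or r) = not ½ = ½
(r and q) implies not not (not q or r) = ½ implies ½ = ⊤  [min(1, 1−½+½)]
In K3: r and q = ½ and ½ = ½
not q = not ½ = ½
not q or r = ½ or ½ = ½
not (not q or r) = not ½ = ½
not not (not q or r) = not ½ = ½
(r and q) implies not not (not q or r) = ½ implies ½ = ½  [not ½ or ½]
They differ because Łukasiewicz three-valued logic Ł3 and K3 treat ½ differently under implication.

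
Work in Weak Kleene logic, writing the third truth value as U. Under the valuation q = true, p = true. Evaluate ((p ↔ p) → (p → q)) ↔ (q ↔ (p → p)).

true

p ↔ p = true ↔ true = true
p → q = true → true = true
(p ↔ p) → (p → q) = true → true = true
p → p = true → true = true
q ↔ (p → p) = true ↔ true = true
((p ↔ p) → (p → q)) ↔ (q ↔ (p → p)) = true ↔ true = true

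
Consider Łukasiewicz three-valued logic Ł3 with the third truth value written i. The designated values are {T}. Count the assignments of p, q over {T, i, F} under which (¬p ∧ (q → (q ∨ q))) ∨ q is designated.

5

Of the 9 assignments, 5 give a value in {T}.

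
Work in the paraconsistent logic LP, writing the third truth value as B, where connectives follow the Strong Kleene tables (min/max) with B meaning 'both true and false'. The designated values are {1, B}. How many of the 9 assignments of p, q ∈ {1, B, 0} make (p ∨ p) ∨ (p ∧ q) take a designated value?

Of the 9 assignments, 6 give a value in {1, B}.

6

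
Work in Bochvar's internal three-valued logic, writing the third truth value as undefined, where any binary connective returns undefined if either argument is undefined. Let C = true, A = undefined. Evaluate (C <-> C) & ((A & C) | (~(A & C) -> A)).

undefined

C <-> C = true <-> true = true
A & C = undefined & true = undefined
A & C = undefined & true = undefined
~(A & C) = ~undefined = undefined
~(A & C) -> A = undefined -> undefined = undefined
(A & C) | (~(A & C) -> A) = undefined | undefined = undefined
(C <-> C) & ((A & C) | (~(A & C) -> A)) = true & undefined = undefined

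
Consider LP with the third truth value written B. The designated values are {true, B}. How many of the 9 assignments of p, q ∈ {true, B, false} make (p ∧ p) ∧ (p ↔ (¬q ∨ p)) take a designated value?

6

Of the 9 assignments, 6 give a value in {true, B}.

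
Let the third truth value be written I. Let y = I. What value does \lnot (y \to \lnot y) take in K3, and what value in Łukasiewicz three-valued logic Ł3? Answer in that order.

In K3: \lnot y = \lnot I = I
y \to \lnot y = I \to I = I  [\lnot I \lor I]
\lnot (y \to \lnot y) = \lnot I = I
In Łukasiewicz three-valued logic Ł3: \lnot y = \lnot I = I
y \to \lnot y = I \to I = T
\lnot (y \to \lnot y) = \lnot T = F
They differ because K3 and Łukasiewicz three-valued logic Ł3 treat I differently under implication.

I; F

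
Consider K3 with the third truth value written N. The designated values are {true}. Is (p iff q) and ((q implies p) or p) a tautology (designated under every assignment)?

Countermodel: p=true, q=N gives N, which is not designated.

No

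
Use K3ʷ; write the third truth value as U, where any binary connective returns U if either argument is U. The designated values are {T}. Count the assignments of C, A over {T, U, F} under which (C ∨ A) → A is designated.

Designated under: (C=T, A=T); (C=F, A=T); (C=F, A=F).

3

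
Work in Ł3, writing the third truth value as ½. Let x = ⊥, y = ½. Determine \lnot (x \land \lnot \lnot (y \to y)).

y \to y = ½ \to ½ = ⊤  [min(1, 1−½+½)]
\lnot (y \to y) = \lnot ⊤ = ⊥
\lnot \lnot (y \to y) = \lnot ⊥ = ⊤
x \land \lnot \lnot (y \to y) = ⊥ \land ⊤ = ⊥
\lnot (x \land \lnot \lnot (y \to y)) = \lnot ⊥ = ⊤

⊤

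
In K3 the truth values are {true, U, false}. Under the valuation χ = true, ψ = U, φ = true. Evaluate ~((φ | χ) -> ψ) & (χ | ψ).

φ | χ = true | true = true
(φ | χ) -> ψ = true -> U = U  [~true | U]
~((φ | χ) -> ψ) = ~U = U
χ | ψ = true | U = true
~((φ | χ) -> ψ) & (χ | ψ) = U & true = U

U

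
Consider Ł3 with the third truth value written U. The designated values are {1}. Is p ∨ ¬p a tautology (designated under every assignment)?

Countermodel: p=U gives U, which is not designated.

No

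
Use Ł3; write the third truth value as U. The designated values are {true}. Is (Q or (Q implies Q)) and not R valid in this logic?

Countermodel: Q=true, R=true gives false, which is not designated.

No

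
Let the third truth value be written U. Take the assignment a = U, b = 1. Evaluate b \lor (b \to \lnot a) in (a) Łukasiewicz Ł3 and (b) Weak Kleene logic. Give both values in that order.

In Łukasiewicz Ł3: \lnot a = \lnot U = U
b \to \lnot a = 1 \to U = U  [min(1, 1−1+½)]
b \lor (b \to \lnot a) = 1 \lor U = 1
In Weak Kleene logic: \lnot a = \lnot U = U
b \to \lnot a = 1 \to U = U
b \lor (b \to \lnot a) = 1 \lor U = U
They differ because Łukasiewicz Ł3 and Weak Kleene logic treat U differently under the binary connectives.

1; U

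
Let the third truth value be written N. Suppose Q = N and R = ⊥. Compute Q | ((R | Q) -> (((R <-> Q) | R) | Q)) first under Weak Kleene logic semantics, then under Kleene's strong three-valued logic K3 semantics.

N; N

In Weak Kleene logic: R | Q = ⊥ | N = N
R <-> Q = ⊥ <-> N = N
(R <-> Q) | R = N | ⊥ = N
((R <-> Q) | R) | Q = N | N = N
(R | Q) -> (((R <-> Q) | R) | Q) = N -> N = N
Q | ((R | Q) -> (((R <-> Q) | R) | Q)) = N | N = N
In Kleene's strong three-valued logic K3: R | Q = ⊥ | N = N
R <-> Q = ⊥ <-> N = N
(R <-> Q) | R = N | ⊥ = N
((R <-> Q) | R) | Q = N | N = N
(R | Q) -> (((R <-> Q) | R) | Q) = N -> N = N
Q | ((R | Q) -> (((R <-> Q) | R) | Q)) = N | N = N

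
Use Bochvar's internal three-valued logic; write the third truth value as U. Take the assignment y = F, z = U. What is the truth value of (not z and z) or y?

U

not z = not U = U
not z and z = U and U = U
(not z and z) or y = U or F = U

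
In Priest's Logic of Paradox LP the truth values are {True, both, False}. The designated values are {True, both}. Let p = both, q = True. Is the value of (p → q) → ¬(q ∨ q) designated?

p → q = both → True = True
q ∨ q = True ∨ True = True
¬(q ∨ q) = ¬True = False
(p → q) → ¬(q ∨ q) = True → False = False
False ∉ {True, both}.

No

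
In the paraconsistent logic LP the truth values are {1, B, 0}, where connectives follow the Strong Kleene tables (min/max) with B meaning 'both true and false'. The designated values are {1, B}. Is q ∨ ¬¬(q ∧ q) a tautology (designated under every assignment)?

No

Countermodel: q=0 gives 0, which is not designated.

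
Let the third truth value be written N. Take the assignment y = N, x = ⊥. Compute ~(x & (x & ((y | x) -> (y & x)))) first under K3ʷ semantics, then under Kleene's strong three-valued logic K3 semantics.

N; ⊤

In K3ʷ: y | x = N | ⊥ = N
y & x = N & ⊥ = N
(y | x) -> (y & x) = N -> N = N  [any arg is the third value ⇒ result is the third value]
x & ((y | x) -> (y & x)) = ⊥ & N = N
x & (x & ((y | x) -> (y & x))) = ⊥ & N = N
~(x & (x & ((y | x) -> (y & x)))) = ~N = N
In Kleene's strong three-valued logic K3: y | x = N | ⊥ = N
y & x = N & ⊥ = ⊥
(y | x) -> (y & x) = N -> ⊥ = N  [~N | ⊥]
x & ((y | x) -> (y & x)) = ⊥ & N = ⊥
x & (x & ((y | x) -> (y & x))) = ⊥ & ⊥ = ⊥
~(x & (x & ((y | x) -> (y & x)))) = ~⊥ = ⊤
They differ because K3ʷ and Kleene's strong three-valued logic K3 treat N differently under the binary connectives.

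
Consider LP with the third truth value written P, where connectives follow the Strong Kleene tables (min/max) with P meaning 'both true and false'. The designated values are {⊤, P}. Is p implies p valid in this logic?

Every assignment of p over {⊤, P, ⊥} gives a value in {⊤, P}.
In particular, with p=P: p implies p = P.

Yes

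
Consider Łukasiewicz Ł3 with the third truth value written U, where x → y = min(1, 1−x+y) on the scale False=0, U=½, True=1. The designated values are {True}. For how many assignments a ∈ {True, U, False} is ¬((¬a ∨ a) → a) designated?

1

a=True: False ·
a=U: False ·
a=False: True ✓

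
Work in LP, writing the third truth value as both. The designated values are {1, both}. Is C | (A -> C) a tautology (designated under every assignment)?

No

Countermodel: C=0, A=1 gives 0, which is not designated.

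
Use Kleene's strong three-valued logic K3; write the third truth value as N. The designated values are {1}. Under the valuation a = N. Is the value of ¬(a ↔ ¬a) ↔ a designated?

¬a = ¬N = N
a ↔ ¬a = N ↔ N = N
¬(a ↔ ¬a) = ¬N = N
¬(a ↔ ¬a) ↔ a = N ↔ N = N
N ∉ {1}.

No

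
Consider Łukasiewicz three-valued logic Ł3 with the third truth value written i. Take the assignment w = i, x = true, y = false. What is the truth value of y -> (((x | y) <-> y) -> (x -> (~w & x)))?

x | y = true | false = true
(x | y) <-> y = true <-> false = false
~w = ~i = i
~w & x = i & true = i
x -> (~w & x) = true -> i = i
((x | y) <-> y) -> (x -> (~w & x)) = false -> i = true
y -> (((x | y) <-> y) -> (x -> (~w & x))) = false -> true = true

true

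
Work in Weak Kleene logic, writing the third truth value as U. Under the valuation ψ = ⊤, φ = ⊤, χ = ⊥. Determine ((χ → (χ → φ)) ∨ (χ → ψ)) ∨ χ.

⊤

χ → φ = ⊥ → ⊤ = ⊤
χ → (χ → φ) = ⊥ → ⊤ = ⊤
χ → ψ = ⊥ → ⊤ = ⊤
(χ → (χ → φ)) ∨ (χ → ψ) = ⊤ ∨ ⊤ = ⊤
((χ → (χ → φ)) ∨ (χ → ψ)) ∨ χ = ⊤ ∨ ⊥ = ⊤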